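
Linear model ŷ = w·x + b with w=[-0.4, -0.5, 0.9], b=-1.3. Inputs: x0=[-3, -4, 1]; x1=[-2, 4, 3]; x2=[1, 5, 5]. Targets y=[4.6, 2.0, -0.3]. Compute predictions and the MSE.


ŷ0 = (-0.4)·(-3) + (-0.5)·(-4) + (0.9)·(1) - 1.3 = 2.8
ŷ1 = (-0.4)·(-2) + (-0.5)·(4) + (0.9)·(3) - 1.3 = 0.2
ŷ2 = (-0.4)·(1) + (-0.5)·(5) + (0.9)·(5) - 1.3 = 0.3
errors² = [3.24, 3.24, 0.36]
MSE = 6.8400/3 = 2.28

2.28


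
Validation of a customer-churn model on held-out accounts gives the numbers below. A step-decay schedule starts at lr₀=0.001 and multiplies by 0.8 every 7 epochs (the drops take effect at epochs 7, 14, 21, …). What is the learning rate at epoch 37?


n_drops = ⌊37/7⌋ = 5
lr = 0.001·0.8^5 = 0.001·0.32768 = 0.00032768

0.00032768


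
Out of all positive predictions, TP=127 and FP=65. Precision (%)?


Precision = TP/(TP+FP)
= 127/(127+65)
= 127/192 = 66.15%

66.15%


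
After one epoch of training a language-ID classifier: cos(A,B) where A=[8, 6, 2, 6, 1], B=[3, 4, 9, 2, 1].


A·B = 8·3 + 6·4 + 2·9 + 6·2 + 1·1 = 79
‖A‖ = √141 = 11.8743, ‖B‖ = √111 = 10.5357
cos = 79/(√141·√111) = 79/√15651 = 0.6315

0.6315


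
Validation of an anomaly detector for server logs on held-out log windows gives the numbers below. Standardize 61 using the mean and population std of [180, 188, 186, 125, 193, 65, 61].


μ = 142.5714, σ = 54.6073
z = (61 - 142.5714)/54.6073 = -1.4938

-1.4938


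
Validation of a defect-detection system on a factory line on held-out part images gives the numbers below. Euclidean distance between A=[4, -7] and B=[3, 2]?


d = √((4-3)² + (-7-2)²)
  = √(1 + 81)
  = √82 = 9.0554

9.0554


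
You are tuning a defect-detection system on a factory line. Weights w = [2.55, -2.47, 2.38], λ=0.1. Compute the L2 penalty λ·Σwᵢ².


‖w‖₂² = (2.55)² + (-2.47)² + (2.38)²
     = 6.5025 + 6.1009 + 5.6644
     = 18.2678
λ·‖w‖₂² = 0.1·18.2678 = 1.82678

1.82678


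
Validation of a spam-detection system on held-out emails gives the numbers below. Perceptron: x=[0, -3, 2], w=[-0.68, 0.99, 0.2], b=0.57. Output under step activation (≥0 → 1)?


z = (0)·(-0.68) + (-3)·(0.99) + (2)·(0.2) + 0.57
  = -2.0
step(z) = 0 (z<0)

0


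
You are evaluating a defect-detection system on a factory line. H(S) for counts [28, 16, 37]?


Probabilities: [28/81, 16/81, 37/81] ≈ [0.3457, 0.1975, 0.4568]
H = -((28/81)·log₂(28/81) + (16/81)·log₂(16/81) + (37/81)·log₂(37/81))
  = 1.5083 bits

1.5083 bits


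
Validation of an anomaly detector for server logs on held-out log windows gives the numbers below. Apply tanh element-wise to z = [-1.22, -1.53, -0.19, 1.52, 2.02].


tanh(-1.22) = -0.8397
tanh(-1.53) = -0.9104
tanh(-0.19) = -0.1877
tanh(1.52) = 0.9087
tanh(2.02) = 0.9654
result = [-0.8397, -0.9104, -0.1877, 0.9087, 0.9654]

[-0.8397, -0.9104, -0.1877, 0.9087, 0.9654]


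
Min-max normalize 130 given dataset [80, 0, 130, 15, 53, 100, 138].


min=0, max=138
(130-0)/(138-0) = 130/138 = 0.942

0.942


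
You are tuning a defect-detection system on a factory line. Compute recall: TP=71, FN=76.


Recall = TP/(TP+FN)
= 71/(71+76)
= 71/147 = 48.3%

48.3%


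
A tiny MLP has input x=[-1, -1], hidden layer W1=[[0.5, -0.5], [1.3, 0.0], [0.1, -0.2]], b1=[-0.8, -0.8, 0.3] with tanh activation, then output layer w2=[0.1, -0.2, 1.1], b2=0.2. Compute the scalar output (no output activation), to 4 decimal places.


z1[0] = (0.5)·(-1) + (-0.5)·(-1) - 0.8 = -0.8
z1[1] = (1.3)·(-1) + (0.0)·(-1) - 0.8 = -2.1
z1[2] = (0.1)·(-1) + (-0.2)·(-1) + 0.3 = 0.4
h = tanh(z1) = [-0.664, -0.9705, 0.3799]
output = (0.1)·(-0.664) + (-0.2)·(-0.9705) + (1.1)·(0.3799) + 0.2 = 0.7456

0.7456


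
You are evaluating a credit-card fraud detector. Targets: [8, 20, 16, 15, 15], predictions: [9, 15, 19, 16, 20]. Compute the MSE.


Squared errors: (8-9)²=1, (20-15)²=25, (16-19)²=9, (15-16)²=1, (15-20)²=25
Sum = 61
MSE = 61/5 = 61/5

61/5


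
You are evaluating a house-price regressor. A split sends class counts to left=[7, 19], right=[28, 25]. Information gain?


Parent = [35, 44], H_parent = 0.9906
H_left = 0.8404 (n=26), H_right = 0.9977 (n=53)
H_children = (26/79)·0.8404 + (53/79)·0.9977 = 0.9459
IG = 0.9906 - 0.9459 = 0.0447

0.0447


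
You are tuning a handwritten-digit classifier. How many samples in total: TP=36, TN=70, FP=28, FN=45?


Total = TP + TN + FP + FN
= 36 + 70 + 28 + 45
= 179
(Predicted positive: 64, predicted negative: 115)

179


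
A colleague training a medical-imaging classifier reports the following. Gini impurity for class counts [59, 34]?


Probabilities: [59/93, 34/93] ≈ [0.6344, 0.3656]
Σpᵢ² = (3481 + 1156)/93² = 4637/8649
Gini = 1 - Σpᵢ² = 1 - 4637/8649 = 0.4639

0.4639


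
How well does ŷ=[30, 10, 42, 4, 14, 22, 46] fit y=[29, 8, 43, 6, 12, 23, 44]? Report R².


ȳ = 23.5714
SS_res = Σ(y-ŷ)² = 19
SS_tot = Σ(y-ȳ)² = 1509.71
R² = 1 - SS_res/SS_tot = 1 - 0.0126 = 0.9874

0.9874


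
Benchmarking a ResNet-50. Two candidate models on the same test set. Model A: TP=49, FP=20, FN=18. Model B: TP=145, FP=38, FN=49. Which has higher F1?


Model A: P=49/69=0.7101, R=49/67=0.7313, F1=2PR/(P+R)=2TP/(2TP+FP+FN)=98/136=0.7206
Model B: P=145/183=0.7923, R=145/194=0.7474, F1=2PR/(P+R)=2TP/(2TP+FP+FN)=290/377=0.7692
0.7206 < 0.7692 → Model B

Model B


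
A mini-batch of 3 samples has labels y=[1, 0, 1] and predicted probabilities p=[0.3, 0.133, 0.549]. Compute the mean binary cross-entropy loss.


L[0] = -ln(0.3) = 1.204
L[1] = -ln(1-0.133) = -ln(0.867) = 0.1427
L[2] = -ln(0.549) = 0.5997
mean = (1.204 + 0.1427 + 0.5997)/3 = 0.6488

0.6488


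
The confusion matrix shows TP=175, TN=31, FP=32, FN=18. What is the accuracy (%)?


Accuracy = (TP+TN)/(TP+TN+FP+FN)
= (175+31)/(256)
= 206/256 = 80.47%

80.47%


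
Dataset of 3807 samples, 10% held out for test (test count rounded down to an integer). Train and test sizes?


Test = ⌊3807·10/100⌋ = 380
Train = 3807 - 380 = 3427

Train: 3427, Test: 380


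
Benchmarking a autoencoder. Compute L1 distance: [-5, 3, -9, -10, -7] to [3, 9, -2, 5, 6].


d = |-5-3| + |3-9| + |-9+ 2| + |-10-5| + |-7-6|
  = 8 + 6 + 7 + 15 + 13
  = 49

49


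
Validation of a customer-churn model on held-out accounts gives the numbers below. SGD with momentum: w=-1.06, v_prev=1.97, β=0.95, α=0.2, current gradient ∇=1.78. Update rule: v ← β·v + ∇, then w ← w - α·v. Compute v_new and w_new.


v_new = 0.95·1.97 + 1.78 = 1.8715 + 1.78 = 3.6515
w_new = -1.06 - 0.2·3.6515 = -1.06 - 0.7303 = -1.7903

v_new=3.6515, w_new=-1.7903


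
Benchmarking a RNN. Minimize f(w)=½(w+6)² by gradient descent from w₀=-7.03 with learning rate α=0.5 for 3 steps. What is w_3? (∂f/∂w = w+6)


step 1: grad = -7.03+6 = -1.03; w = -7.03 - 0.5·(-1.03) = -6.515
step 2: grad = -6.515+6 = -0.515; w = -6.515 - 0.5·(-0.515) = -6.2575
step 3: grad = -6.2575+6 = -0.2575; w = -6.2575 - 0.5·(-0.2575) = -6.12875

-6.12875


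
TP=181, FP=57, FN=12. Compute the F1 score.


Precision = 181/238 = 0.7605
Recall = 181/193 = 0.9378
F1 = 2·P·R/(P+R) = 2·TP/(2·TP+FP+FN) = 362/(362+57+12) = 362/431 = 0.8399

0.8399


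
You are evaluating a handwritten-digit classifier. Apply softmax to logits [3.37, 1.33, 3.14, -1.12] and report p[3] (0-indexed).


Exponentials: e^3.37=29.0785, e^1.33=3.781, e^3.14=23.1039, e^-1.12=0.3263
Sum = 56.2897
Softmax = [0.5166, 0.0672, 0.4104, 0.0058]
p[3] = 0.3263/56.2897 = 0.0058

0.0058


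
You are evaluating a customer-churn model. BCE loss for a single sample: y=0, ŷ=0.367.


BCE = -[y·ln(p) + (1-y)·ln(1-p)]
= -0 - 1·ln(1-0.367)
= -ln(0.633) = 0.4573

0.4573


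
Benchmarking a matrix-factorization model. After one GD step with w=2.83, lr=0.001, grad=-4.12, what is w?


w_new = w - α·∇
= 2.83 - 0.001·-4.12
= 2.83 + 0.00412
= 2.83412

2.83412


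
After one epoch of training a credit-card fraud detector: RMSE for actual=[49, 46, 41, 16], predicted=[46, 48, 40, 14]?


MSE = 18/4 = 4.5
RMSE = √(18/4) = 2.1213

2.1213


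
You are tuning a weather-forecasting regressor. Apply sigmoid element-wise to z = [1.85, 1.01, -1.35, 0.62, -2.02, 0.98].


σ(1.85) = 1/(1+e^-1.85) = 0.8641
σ(1.01) = 1/(1+e^-1.01) = 0.733
σ(-1.35) = 1/(1+e^1.35) = 0.2059
σ(0.62) = 1/(1+e^-0.62) = 0.6502
σ(-2.02) = 1/(1+e^2.02) = 0.1171
σ(0.98) = 1/(1+e^-0.98) = 0.7271
result = [0.8641, 0.733, 0.2059, 0.6502, 0.1171, 0.7271]

[0.8641, 0.733, 0.2059, 0.6502, 0.1171, 0.7271]


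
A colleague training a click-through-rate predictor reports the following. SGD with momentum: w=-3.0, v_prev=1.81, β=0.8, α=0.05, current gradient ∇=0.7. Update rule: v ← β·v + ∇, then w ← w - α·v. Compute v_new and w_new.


v_new = 0.8·1.81 + 0.7 = 1.448 + 0.7 = 2.148
w_new = -3.0 - 0.05·2.148 = -3.0 - 0.1074 = -3.1074

v_new=2.148, w_new=-3.1074


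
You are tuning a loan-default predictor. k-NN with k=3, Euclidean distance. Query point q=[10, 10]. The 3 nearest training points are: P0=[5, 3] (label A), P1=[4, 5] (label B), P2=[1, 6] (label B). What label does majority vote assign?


d(q,P0) = 8.6023  (label A)
d(q,P1) = 7.8102  (label B)
d(q,P2) = 9.8489  (label B)
Votes: A=1, B=2
Majority → B

B


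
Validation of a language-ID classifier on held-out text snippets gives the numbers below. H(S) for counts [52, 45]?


Probabilities: [52/97, 45/97] ≈ [0.5361, 0.4639]
H = -((52/97)·log₂(52/97) + (45/97)·log₂(45/97))
  = 0.9962 bits

0.9962 bits


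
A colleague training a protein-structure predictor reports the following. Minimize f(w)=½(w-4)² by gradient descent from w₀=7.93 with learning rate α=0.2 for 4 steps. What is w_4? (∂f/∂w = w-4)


step 1: grad = 7.93-4 = 3.93; w = 7.93 - 0.2·(3.93) = 7.144
step 2: grad = 7.144-4 = 3.144; w = 7.144 - 0.2·(3.144) = 6.5152
step 3: grad = 6.5152-4 = 2.5152; w = 6.5152 - 0.2·(2.5152) = 6.01216
step 4: grad = 6.01216-4 = 2.01216; w = 6.01216 - 0.2·(2.01216) = 5.609728

5.609728


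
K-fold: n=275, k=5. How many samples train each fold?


Fold size = 275/5 = 55
Training per fold = 275 - 55 = 220

220


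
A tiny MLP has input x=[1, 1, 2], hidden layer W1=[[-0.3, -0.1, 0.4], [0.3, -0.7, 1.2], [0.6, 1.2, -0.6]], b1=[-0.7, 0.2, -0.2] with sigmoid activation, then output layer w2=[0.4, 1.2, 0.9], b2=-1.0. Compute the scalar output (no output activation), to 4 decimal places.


z1[0] = (-0.3)·(1) + (-0.1)·(1) + (0.4)·(2) - 0.7 = -0.3
z1[1] = (0.3)·(1) + (-0.7)·(1) + (1.2)·(2) + 0.2 = 2.2
z1[2] = (0.6)·(1) + (1.2)·(1) + (-0.6)·(2) - 0.2 = 0.4
h = sigmoid(z1) = [0.4256, 0.9002, 0.5987]
output = (0.4)·(0.4256) + (1.2)·(0.9002) + (0.9)·(0.5987) - 1.0 = 0.7893

0.7893


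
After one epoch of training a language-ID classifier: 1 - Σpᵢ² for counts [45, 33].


Probabilities: [45/78, 33/78] ≈ [0.5769, 0.4231]
Σpᵢ² = (2025 + 1089)/78² = 3114/6084
Gini = 1 - Σpᵢ² = 1 - 3114/6084 = 0.4882

0.4882


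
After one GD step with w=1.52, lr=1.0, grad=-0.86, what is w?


w_new = w - α·∇
= 1.52 - 1.0·-0.86
= 1.52 + 0.86
= 2.38

2.38


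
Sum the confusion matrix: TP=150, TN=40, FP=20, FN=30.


Total = TP + TN + FP + FN
= 150 + 40 + 20 + 30
= 240
(Predicted positive: 170, predicted negative: 70)

240


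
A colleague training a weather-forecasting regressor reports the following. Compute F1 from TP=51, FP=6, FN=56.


Precision = 51/57 = 0.8947
Recall = 51/107 = 0.4766
F1 = 2·P·R/(P+R) = 2·TP/(2·TP+FP+FN) = 102/(102+6+56) = 102/164 = 0.622

0.622


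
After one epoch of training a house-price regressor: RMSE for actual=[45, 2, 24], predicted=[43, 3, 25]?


MSE = 6/3 = 2
RMSE = √(6/3) = 1.4142

1.4142


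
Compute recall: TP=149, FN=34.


Recall = TP/(TP+FN)
= 149/(149+34)
= 149/183 = 81.42%

81.42%


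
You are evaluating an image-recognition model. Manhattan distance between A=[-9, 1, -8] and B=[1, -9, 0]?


d = |-9-1| + |1+ 9| + |-8-0|
  = 10 + 10 + 8
  = 28

28


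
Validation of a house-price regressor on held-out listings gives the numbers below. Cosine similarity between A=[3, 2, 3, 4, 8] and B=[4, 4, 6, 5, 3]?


A·B = 3·4 + 2·4 + 3·6 + 4·5 + 8·3 = 82
‖A‖ = √102 = 10.0995, ‖B‖ = √102 = 10.0995
cos = 82/(√102·√102) = 82/√10404 = 0.8039

0.8039


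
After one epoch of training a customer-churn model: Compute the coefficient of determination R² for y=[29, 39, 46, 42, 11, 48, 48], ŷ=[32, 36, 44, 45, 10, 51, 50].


ȳ = 37.5714
SS_res = Σ(y-ŷ)² = 45
SS_tot = Σ(y-ȳ)² = 1089.71
R² = 1 - SS_res/SS_tot = 1 - 0.0413 = 0.9587

0.9587


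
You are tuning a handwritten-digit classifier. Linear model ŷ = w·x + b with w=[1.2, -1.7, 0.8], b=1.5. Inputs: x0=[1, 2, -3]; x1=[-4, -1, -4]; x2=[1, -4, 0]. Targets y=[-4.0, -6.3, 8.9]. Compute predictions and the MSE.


ŷ0 = (1.2)·(1) + (-1.7)·(2) + (0.8)·(-3) + 1.5 = -3.1
ŷ1 = (1.2)·(-4) + (-1.7)·(-1) + (0.8)·(-4) + 1.5 = -4.8
ŷ2 = (1.2)·(1) + (-1.7)·(-4) + (0.8)·(0) + 1.5 = 9.5
errors² = [0.81, 2.25, 0.36]
MSE = 3.4200/3 = 1.14

1.14


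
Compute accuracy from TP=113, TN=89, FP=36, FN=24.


Accuracy = (TP+TN)/(TP+TN+FP+FN)
= (113+89)/(262)
= 202/262 = 77.1%

77.1%


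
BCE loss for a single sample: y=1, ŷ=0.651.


BCE = -[y·ln(p) + (1-y)·ln(1-p)]
= -1·ln(0.651) - 0
= -ln(0.651) = 0.4292

0.4292


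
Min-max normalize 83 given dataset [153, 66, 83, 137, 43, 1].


min=1, max=153
(83-1)/(153-1) = 82/152 = 0.5395

0.5395


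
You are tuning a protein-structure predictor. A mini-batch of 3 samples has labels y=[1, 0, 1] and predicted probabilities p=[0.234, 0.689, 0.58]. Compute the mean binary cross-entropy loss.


L[0] = -ln(0.234) = 1.4524
L[1] = -ln(1-0.689) = -ln(0.311) = 1.168
L[2] = -ln(0.58) = 0.5447
mean = (1.4524 + 1.168 + 0.5447)/3 = 1.055

1.055


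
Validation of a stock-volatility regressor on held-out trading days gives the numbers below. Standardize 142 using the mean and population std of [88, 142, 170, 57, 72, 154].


μ = 113.8333, σ = 43.222
z = (142 - 113.8333)/43.222 = 0.6517

0.6517


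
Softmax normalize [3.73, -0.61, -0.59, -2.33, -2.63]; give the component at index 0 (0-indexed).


Exponentials: e^3.73=41.6791, e^-0.61=0.5434, e^-0.59=0.5543, e^-2.33=0.0973, e^-2.63=0.0721
Sum = 42.9462
Softmax = [0.9705, 0.0127, 0.0129, 0.0023, 0.0017]
p[0] = 41.6791/42.9462 = 0.9705

0.9705


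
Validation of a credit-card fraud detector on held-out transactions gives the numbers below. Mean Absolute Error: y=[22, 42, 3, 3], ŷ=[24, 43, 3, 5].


Absolute errors: |22-24|=2, |42-43|=1, |3-3|=0, |3-5|=2
Sum = 5
MAE = 5/4 = 5/4

5/4


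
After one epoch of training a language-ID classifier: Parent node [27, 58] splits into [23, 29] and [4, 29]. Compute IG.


Parent = [27, 58], H_parent = 0.9018
H_left = 0.9904 (n=52), H_right = 0.5328 (n=33)
H_children = (52/85)·0.9904 + (33/85)·0.5328 = 0.8127
IG = 0.9018 - 0.8127 = 0.0891

0.0891


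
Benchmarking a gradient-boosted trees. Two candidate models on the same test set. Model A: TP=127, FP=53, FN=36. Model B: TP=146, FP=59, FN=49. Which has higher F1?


Model A: P=127/180=0.7056, R=127/163=0.7791, F1=2PR/(P+R)=2TP/(2TP+FP+FN)=254/343=0.7405
Model B: P=146/205=0.7122, R=146/195=0.7487, F1=2PR/(P+R)=2TP/(2TP+FP+FN)=292/400=0.73
0.7405 > 0.73 → Model A

Model A


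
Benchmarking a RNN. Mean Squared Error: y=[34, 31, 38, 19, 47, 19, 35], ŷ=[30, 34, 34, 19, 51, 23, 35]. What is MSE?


Squared errors: (34-30)²=16, (31-34)²=9, (38-34)²=16, (19-19)²=0, (47-51)²=16, (19-23)²=16, (35-35)²=0
Sum = 73
MSE = 73/7 = 73/7

73/7


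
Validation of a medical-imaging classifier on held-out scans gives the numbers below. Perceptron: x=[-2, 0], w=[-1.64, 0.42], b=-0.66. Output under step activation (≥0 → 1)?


z = (-2)·(-1.64) + (0)·(0.42) - 0.66
  = 2.62
step(z) = 1 (z≥0)

1


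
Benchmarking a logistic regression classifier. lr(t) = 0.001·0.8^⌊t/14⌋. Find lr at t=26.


n_drops = ⌊26/14⌋ = 1
lr = 0.001·0.8^1 = 0.001·0.8 = 0.0008

0.0008


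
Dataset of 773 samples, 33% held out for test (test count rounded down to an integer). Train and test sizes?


Test = ⌊773·33/100⌋ = 255
Train = 773 - 255 = 518

Train: 518, Test: 255


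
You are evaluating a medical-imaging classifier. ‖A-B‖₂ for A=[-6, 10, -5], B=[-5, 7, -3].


d = √((-6+ 5)² + (10-7)² + (-5+ 3)²)
  = √(1 + 9 + 4)
  = √14 = 3.7417

3.7417


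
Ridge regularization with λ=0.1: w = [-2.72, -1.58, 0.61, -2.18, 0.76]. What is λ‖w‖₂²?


‖w‖₂² = (-2.72)² + (-1.58)² + (0.61)² + (-2.18)² + (0.76)²
     = 7.3984 + 2.4964 + 0.3721 + 4.7524 + 0.5776
     = 15.5969
λ·‖w‖₂² = 0.1·15.5969 = 1.55969

1.55969


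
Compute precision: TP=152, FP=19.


Precision = TP/(TP+FP)
= 152/(152+19)
= 152/171 = 88.89%

88.89%


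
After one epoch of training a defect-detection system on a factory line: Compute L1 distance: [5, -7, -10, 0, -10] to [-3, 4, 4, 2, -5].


d = |5+ 3| + |-7-4| + |-10-4| + |0-2| + |-10+ 5|
  = 8 + 11 + 14 + 2 + 5
  = 40

40


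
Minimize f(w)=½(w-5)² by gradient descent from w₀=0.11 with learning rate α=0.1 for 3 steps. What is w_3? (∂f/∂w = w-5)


step 1: grad = 0.11-5 = -4.89; w = 0.11 - 0.1·(-4.89) = 0.599
step 2: grad = 0.599-5 = -4.401; w = 0.599 - 0.1·(-4.401) = 1.0391
step 3: grad = 1.0391-5 = -3.9609; w = 1.0391 - 0.1·(-3.9609) = 1.43519

1.43519


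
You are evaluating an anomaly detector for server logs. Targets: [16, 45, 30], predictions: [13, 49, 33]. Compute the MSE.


Squared errors: (16-13)²=9, (45-49)²=16, (30-33)²=9
Sum = 34
MSE = 34/3 = 34/3

34/3


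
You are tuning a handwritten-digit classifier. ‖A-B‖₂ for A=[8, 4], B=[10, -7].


d = √((8-10)² + (4+ 7)²)
  = √(4 + 121)
  = √125 = 11.1803

11.1803


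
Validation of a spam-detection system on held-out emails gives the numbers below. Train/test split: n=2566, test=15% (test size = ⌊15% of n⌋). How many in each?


Test = ⌊2566·15/100⌋ = 384
Train = 2566 - 384 = 2182

Train: 2182, Test: 384


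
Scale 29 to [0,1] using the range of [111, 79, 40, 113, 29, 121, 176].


min=29, max=176
(29-29)/(176-29) = 0/147 = 0.0

0.0


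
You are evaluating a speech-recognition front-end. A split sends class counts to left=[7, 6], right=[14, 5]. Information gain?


Parent = [21, 11], H_parent = 0.9284
H_left = 0.9957 (n=13), H_right = 0.8315 (n=19)
H_children = (13/32)·0.9957 + (19/32)·0.8315 = 0.8982
IG = 0.9284 - 0.8982 = 0.0302

0.0302


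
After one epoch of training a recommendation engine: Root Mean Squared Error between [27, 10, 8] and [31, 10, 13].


MSE = 41/3 = 13.6667
RMSE = √(41/3) = 3.6968

3.6968


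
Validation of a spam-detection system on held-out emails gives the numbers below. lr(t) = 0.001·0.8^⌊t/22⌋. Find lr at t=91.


n_drops = ⌊91/22⌋ = 4
lr = 0.001·0.8^4 = 0.001·0.4096 = 0.0004096

0.0004096


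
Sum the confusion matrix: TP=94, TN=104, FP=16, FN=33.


Total = TP + TN + FP + FN
= 94 + 104 + 16 + 33
= 247
(Predicted positive: 110, predicted negative: 137)

247


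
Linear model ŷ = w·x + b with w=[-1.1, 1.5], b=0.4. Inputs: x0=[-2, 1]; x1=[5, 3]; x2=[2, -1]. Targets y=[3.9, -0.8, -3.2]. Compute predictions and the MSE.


ŷ0 = (-1.1)·(-2) + (1.5)·(1) + 0.4 = 4.1
ŷ1 = (-1.1)·(5) + (1.5)·(3) + 0.4 = -0.6
ŷ2 = (-1.1)·(2) + (1.5)·(-1) + 0.4 = -3.3
errors² = [0.04, 0.04, 0.01]
MSE = 0.0900/3 = 0.03

0.03


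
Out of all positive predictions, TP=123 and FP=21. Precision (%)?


Precision = TP/(TP+FP)
= 123/(123+21)
= 123/144 = 85.42%

85.42%


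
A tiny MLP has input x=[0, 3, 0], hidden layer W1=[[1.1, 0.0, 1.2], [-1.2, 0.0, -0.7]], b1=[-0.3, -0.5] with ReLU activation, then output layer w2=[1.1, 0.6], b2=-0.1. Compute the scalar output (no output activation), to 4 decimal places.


z1[0] = (1.1)·(0) + (0.0)·(3) + (1.2)·(0) - 0.3 = -0.3
z1[1] = (-1.2)·(0) + (0.0)·(3) + (-0.7)·(0) - 0.5 = -0.5
h = ReLU(z1) = [0.0, 0.0]
output = (1.1)·(0.0) + (0.6)·(0.0) - 0.1 = -0.1

-0.1


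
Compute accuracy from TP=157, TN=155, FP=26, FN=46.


Accuracy = (TP+TN)/(TP+TN+FP+FN)
= (157+155)/(384)
= 312/384 = 81.25%

81.25%


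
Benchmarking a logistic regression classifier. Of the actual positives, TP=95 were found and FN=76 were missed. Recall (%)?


Recall = TP/(TP+FN)
= 95/(95+76)
= 95/171 = 55.56%

55.56%


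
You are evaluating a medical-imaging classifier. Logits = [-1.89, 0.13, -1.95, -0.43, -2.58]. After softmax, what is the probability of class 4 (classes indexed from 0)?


Exponentials: e^-1.89=0.1511, e^0.13=1.1388, e^-1.95=0.1423, e^-0.43=0.6505, e^-2.58=0.0758
Sum = 2.1585
Softmax = [0.07, 0.5276, 0.0659, 0.3014, 0.0351]
p[4] = 0.0758/2.1585 = 0.0351

0.0351


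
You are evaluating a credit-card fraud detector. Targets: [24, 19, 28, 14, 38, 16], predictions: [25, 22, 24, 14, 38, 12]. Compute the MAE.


Absolute errors: |24-25|=1, |19-22|=3, |28-24|=4, |14-14|=0, |38-38|=0, |16-12|=4
Sum = 12
MAE = 12/6 = 2

2


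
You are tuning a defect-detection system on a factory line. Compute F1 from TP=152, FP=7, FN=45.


Precision = 152/159 = 0.956
Recall = 152/197 = 0.7716
F1 = 2·P·R/(P+R) = 2·TP/(2·TP+FP+FN) = 304/(304+7+45) = 304/356 = 0.8539

0.8539


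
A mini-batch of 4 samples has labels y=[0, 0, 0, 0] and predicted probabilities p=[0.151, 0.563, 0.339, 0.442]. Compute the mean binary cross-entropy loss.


L[0] = -ln(1-0.151) = -ln(0.849) = 0.1637
L[1] = -ln(1-0.563) = -ln(0.437) = 0.8278
L[2] = -ln(1-0.339) = -ln(0.661) = 0.414
L[3] = -ln(1-0.442) = -ln(0.558) = 0.5834
mean = (0.1637 + 0.8278 + 0.414 + 0.5834)/4 = 0.4972

0.4972


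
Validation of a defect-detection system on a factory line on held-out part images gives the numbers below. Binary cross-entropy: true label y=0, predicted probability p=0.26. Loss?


BCE = -[y·ln(p) + (1-y)·ln(1-p)]
= -0 - 1·ln(1-0.26)
= -ln(0.74) = 0.3011

0.3011


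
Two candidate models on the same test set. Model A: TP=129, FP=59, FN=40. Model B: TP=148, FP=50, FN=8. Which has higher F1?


Model A: P=129/188=0.6862, R=129/169=0.7633, F1=2PR/(P+R)=2TP/(2TP+FP+FN)=258/357=0.7227
Model B: P=148/198=0.7475, R=148/156=0.9487, F1=2PR/(P+R)=2TP/(2TP+FP+FN)=296/354=0.8362
0.7227 < 0.8362 → Model B

Model B


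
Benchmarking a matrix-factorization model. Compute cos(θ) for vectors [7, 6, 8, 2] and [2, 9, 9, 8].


A·B = 7·2 + 6·9 + 8·9 + 2·8 = 156
‖A‖ = √153 = 12.3693, ‖B‖ = √230 = 15.1658
cos = 156/(√153·√230) = 156/√35190 = 0.8316

0.8316


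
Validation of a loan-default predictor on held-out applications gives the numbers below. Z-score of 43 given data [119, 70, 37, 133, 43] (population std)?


μ = 80.4, σ = 39.1081
z = (43 - 80.4)/39.1081 = -0.9563

-0.9563


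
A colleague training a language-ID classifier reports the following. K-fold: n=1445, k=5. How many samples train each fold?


Fold size = 1445/5 = 289
Training per fold = 1445 - 289 = 1156

1156


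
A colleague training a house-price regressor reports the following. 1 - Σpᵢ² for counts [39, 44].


Probabilities: [39/83, 44/83] ≈ [0.4699, 0.5301]
Σpᵢ² = (1521 + 1936)/83² = 3457/6889
Gini = 1 - Σpᵢ² = 1 - 3457/6889 = 0.4982

0.4982


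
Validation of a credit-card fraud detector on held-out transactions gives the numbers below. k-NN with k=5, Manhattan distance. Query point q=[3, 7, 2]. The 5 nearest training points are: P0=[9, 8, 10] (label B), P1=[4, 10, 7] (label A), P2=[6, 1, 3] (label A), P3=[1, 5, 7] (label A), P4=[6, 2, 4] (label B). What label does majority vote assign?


d(q,P0) = 15  (label B)
d(q,P1) = 9  (label A)
d(q,P2) = 10  (label A)
d(q,P3) = 9  (label A)
d(q,P4) = 10  (label B)
Votes: A=3, B=2
Majority → A

A


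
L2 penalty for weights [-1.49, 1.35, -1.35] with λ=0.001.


‖w‖₂² = (-1.49)² + (1.35)² + (-1.35)²
     = 2.2201 + 1.8225 + 1.8225
     = 5.8651
λ·‖w‖₂² = 0.001·5.8651 = 0.005865

0.005865


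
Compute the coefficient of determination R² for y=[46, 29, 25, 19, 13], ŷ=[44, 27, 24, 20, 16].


ȳ = 26.4
SS_res = Σ(y-ŷ)² = 19
SS_tot = Σ(y-ȳ)² = 627.2
R² = 1 - SS_res/SS_tot = 1 - 0.0303 = 0.9697

0.9697


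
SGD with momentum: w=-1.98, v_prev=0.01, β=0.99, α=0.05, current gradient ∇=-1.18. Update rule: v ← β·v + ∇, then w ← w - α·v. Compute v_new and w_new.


v_new = 0.99·0.01 - 1.18 = 0.0099 - 1.18 = -1.1701
w_new = -1.98 - 0.05·-1.1701 = -1.98 + 0.058505 = -1.921495

v_new=-1.1701, w_new=-1.921495


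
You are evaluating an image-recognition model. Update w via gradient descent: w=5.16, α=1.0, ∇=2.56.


w_new = w - α·∇
= 5.16 - 1.0·2.56
= 5.16 - 2.56
= 2.6

2.6


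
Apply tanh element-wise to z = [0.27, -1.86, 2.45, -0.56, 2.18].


tanh(0.27) = 0.2636
tanh(-1.86) = -0.9527
tanh(2.45) = 0.9852
tanh(-0.56) = -0.508
tanh(2.18) = 0.9748
result = [0.2636, -0.9527, 0.9852, -0.508, 0.9748]

[0.2636, -0.9527, 0.9852, -0.508, 0.9748]


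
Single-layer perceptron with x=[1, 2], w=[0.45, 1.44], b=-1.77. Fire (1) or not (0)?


z = (1)·(0.45) + (2)·(1.44) - 1.77
  = 1.56
step(z) = 1 (z≥0)

1


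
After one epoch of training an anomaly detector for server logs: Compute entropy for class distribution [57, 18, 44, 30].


Probabilities: [57/149, 18/149, 44/149, 30/149] ≈ [0.3826, 0.1208, 0.2953, 0.2013]
H = -((57/149)·log₂(57/149) + (18/149)·log₂(18/149) + (44/149)·log₂(44/149) + (30/149)·log₂(30/149))
  = 1.8839 bits

1.8839 bits


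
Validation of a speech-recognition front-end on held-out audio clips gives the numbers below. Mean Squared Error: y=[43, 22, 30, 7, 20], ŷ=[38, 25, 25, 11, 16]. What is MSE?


Squared errors: (43-38)²=25, (22-25)²=9, (30-25)²=25, (7-11)²=16, (20-16)²=16
Sum = 91
MSE = 91/5 = 91/5

91/5


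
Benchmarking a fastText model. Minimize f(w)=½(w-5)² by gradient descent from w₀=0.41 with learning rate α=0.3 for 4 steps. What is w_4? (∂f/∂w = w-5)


step 1: grad = 0.41-5 = -4.59; w = 0.41 - 0.3·(-4.59) = 1.787
step 2: grad = 1.787-5 = -3.213; w = 1.787 - 0.3·(-3.213) = 2.7509
step 3: grad = 2.7509-5 = -2.2491; w = 2.7509 - 0.3·(-2.2491) = 3.42563
step 4: grad = 3.42563-5 = -1.57437; w = 3.42563 - 0.3·(-1.57437) = 3.897941

3.897941


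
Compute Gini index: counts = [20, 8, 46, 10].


Probabilities: [20/84, 8/84, 46/84, 10/84] ≈ [0.2381, 0.0952, 0.5476, 0.119]
Σpᵢ² = (400 + 64 + 2116 + 100)/84² = 2680/7056
Gini = 1 - Σpᵢ² = 1 - 2680/7056 = 0.6202

0.6202


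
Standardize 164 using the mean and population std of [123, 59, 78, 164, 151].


μ = 115, σ = 40.6596
z = (164 - 115)/40.6596 = 1.2051

1.2051


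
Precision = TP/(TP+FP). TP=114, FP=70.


Precision = TP/(TP+FP)
= 114/(114+70)
= 114/184 = 61.96%

61.96%


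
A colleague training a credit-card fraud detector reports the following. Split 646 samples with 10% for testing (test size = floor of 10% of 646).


Test = ⌊646·10/100⌋ = 64
Train = 646 - 64 = 582

Train: 582, Test: 64


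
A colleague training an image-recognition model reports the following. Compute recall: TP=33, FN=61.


Recall = TP/(TP+FN)
= 33/(33+61)
= 33/94 = 35.11%

35.11%


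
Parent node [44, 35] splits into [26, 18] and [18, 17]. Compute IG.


Parent = [44, 35], H_parent = 0.9906
H_left = 0.976 (n=44), H_right = 0.9994 (n=35)
H_children = (44/79)·0.976 + (35/79)·0.9994 = 0.9864
IG = 0.9906 - 0.9864 = 0.0042

0.0042


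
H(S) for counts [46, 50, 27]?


Probabilities: [46/123, 50/123, 27/123] ≈ [0.374, 0.4065, 0.2195]
H = -((46/123)·log₂(46/123) + (50/123)·log₂(50/123) + (27/123)·log₂(27/123))
  = 1.5388 bits

1.5388 bits


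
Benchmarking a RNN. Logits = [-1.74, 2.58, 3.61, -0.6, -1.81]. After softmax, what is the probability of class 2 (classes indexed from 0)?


Exponentials: e^-1.74=0.1755, e^2.58=13.1971, e^3.61=36.9661, e^-0.6=0.5488, e^-1.81=0.1637
Sum = 51.0512
Softmax = [0.0034, 0.2585, 0.7241, 0.0108, 0.0032]
p[2] = 36.9661/51.0512 = 0.7241

0.7241


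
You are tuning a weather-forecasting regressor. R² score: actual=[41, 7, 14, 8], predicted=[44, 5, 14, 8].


ȳ = 17.5
SS_res = Σ(y-ŷ)² = 13
SS_tot = Σ(y-ȳ)² = 765
R² = 1 - SS_res/SS_tot = 1 - 0.017 = 0.983

0.983


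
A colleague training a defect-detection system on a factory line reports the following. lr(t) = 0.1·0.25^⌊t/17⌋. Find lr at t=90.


n_drops = ⌊90/17⌋ = 5
lr = 0.1·0.25^5 = 0.1·0.0009765625 = 0.00009765625

0.00009765625


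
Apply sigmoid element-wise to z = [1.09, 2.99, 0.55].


σ(1.09) = 1/(1+e^-1.09) = 0.7484
σ(2.99) = 1/(1+e^-2.99) = 0.9521
σ(0.55) = 1/(1+e^-0.55) = 0.6341
result = [0.7484, 0.9521, 0.6341]

[0.7484, 0.9521, 0.6341]


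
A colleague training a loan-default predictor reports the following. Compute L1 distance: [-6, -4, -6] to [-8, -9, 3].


d = |-6+ 8| + |-4+ 9| + |-6-3|
  = 2 + 5 + 9
  = 16

16


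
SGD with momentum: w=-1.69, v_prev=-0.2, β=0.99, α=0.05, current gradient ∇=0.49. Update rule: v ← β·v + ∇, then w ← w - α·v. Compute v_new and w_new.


v_new = 0.99·-0.2 + 0.49 = -0.198 + 0.49 = 0.292
w_new = -1.69 - 0.05·0.292 = -1.69 - 0.0146 = -1.7046

v_new=0.292, w_new=-1.7046


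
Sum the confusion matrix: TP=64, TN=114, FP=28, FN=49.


Total = TP + TN + FP + FN
= 64 + 114 + 28 + 49
= 255
(Predicted positive: 92, predicted negative: 163)

255


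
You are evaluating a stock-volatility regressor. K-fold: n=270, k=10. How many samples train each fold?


Fold size = 270/10 = 27
Training per fold = 270 - 27 = 243

243


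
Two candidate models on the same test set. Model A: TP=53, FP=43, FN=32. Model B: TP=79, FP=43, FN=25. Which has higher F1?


Model A: P=53/96=0.5521, R=53/85=0.6235, F1=2PR/(P+R)=2TP/(2TP+FP+FN)=106/181=0.5856
Model B: P=79/122=0.6475, R=79/104=0.7596, F1=2PR/(P+R)=2TP/(2TP+FP+FN)=158/226=0.6991
0.5856 < 0.6991 → Model B

Model B


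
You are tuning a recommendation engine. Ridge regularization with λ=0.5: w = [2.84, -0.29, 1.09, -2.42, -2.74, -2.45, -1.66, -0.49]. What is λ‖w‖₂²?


‖w‖₂² = (2.84)² + (-0.29)² + (1.09)² + (-2.42)² + (-2.74)² + (-2.45)² + (-1.66)² + (-0.49)²
     = 8.0656 + 0.0841 + 1.1881 + 5.8564 + 7.5076 + 6.0025 + 2.7556 + 0.2401
     = 31.7
λ·‖w‖₂² = 0.5·31.7 = 15.85

15.85


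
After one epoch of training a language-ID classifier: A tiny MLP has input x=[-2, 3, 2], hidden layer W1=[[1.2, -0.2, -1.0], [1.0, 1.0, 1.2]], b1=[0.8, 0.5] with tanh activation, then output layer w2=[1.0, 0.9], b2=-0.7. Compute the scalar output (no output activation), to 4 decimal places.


z1[0] = (1.2)·(-2) + (-0.2)·(3) + (-1.0)·(2) + 0.8 = -4.2
z1[1] = (1.0)·(-2) + (1.0)·(3) + (1.2)·(2) + 0.5 = 3.9
h = tanh(z1) = [-0.9996, 0.9992]
output = (1.0)·(-0.9996) + (0.9)·(0.9992) - 0.7 = -0.8003

-0.8003


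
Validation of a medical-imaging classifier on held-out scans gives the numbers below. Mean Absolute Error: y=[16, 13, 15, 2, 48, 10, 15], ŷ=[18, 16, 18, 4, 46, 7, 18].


Absolute errors: |16-18|=2, |13-16|=3, |15-18|=3, |2-4|=2, |48-46|=2, |10-7|=3, |15-18|=3
Sum = 18
MAE = 18/7 = 18/7

18/7


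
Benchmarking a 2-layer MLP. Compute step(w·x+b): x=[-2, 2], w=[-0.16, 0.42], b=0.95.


z = (-2)·(-0.16) + (2)·(0.42) + 0.95
  = 2.11
step(z) = 1 (z≥0)

1


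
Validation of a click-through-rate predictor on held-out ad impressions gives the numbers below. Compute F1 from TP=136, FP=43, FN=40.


Precision = 136/179 = 0.7598
Recall = 136/176 = 0.7727
F1 = 2·P·R/(P+R) = 2·TP/(2·TP+FP+FN) = 272/(272+43+40) = 272/355 = 0.7662

0.7662


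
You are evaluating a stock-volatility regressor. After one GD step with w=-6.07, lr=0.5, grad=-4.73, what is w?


w_new = w - α·∇
= -6.07 - 0.5·-4.73
= -6.07 + 2.365
= -3.705

-3.705


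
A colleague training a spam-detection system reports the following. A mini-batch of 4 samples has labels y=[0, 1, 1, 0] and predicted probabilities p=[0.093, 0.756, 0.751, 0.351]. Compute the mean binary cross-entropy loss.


L[0] = -ln(1-0.093) = -ln(0.907) = 0.0976
L[1] = -ln(0.756) = 0.2797
L[2] = -ln(0.751) = 0.2863
L[3] = -ln(1-0.351) = -ln(0.649) = 0.4323
mean = (0.0976 + 0.2797 + 0.2863 + 0.4323)/4 = 0.274

0.274


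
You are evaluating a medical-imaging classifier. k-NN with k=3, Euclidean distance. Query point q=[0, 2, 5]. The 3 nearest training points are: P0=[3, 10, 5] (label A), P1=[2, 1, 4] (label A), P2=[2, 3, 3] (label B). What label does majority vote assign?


d(q,P0) = 8.544  (label A)
d(q,P1) = 2.4495  (label A)
d(q,P2) = 3.0  (label B)
Votes: A=2, B=1
Majority → A

A


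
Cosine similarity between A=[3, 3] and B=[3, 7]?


A·B = 3·3 + 3·7 = 30
‖A‖ = √18 = 4.2426, ‖B‖ = √58 = 7.6158
cos = 30/(√18·√58) = 30/√1044 = 0.9285

0.9285


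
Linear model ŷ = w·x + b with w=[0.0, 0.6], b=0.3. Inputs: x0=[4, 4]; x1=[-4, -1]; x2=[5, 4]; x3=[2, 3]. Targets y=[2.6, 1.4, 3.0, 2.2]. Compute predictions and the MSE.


ŷ0 = (0.0)·(4) + (0.6)·(4) + 0.3 = 2.7
ŷ1 = (0.0)·(-4) + (0.6)·(-1) + 0.3 = -0.3
ŷ2 = (0.0)·(5) + (0.6)·(4) + 0.3 = 2.7
ŷ3 = (0.0)·(2) + (0.6)·(3) + 0.3 = 2.1
errors² = [0.01, 2.89, 0.09, 0.01]
MSE = 3.0000/4 = 0.75

0.75


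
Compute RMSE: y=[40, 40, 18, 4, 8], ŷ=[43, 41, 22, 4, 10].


MSE = 30/5 = 6
RMSE = √(30/5) = 2.4495

2.4495


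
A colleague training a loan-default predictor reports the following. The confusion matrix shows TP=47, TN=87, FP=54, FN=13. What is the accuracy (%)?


Accuracy = (TP+TN)/(TP+TN+FP+FN)
= (47+87)/(201)
= 134/201 = 66.67%

66.67%


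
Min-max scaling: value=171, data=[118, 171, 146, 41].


min=41, max=171
(171-41)/(171-41) = 130/130 = 1.0

1.0


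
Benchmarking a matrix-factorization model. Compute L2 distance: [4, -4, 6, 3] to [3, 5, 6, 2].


d = √((4-3)² + (-4-5)² + (6-6)² + (3-2)²)
  = √(1 + 81 + 0 + 1)
  = √83 = 9.1104

9.1104


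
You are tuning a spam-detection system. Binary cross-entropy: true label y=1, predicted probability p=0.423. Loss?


BCE = -[y·ln(p) + (1-y)·ln(1-p)]
= -1·ln(0.423) - 0
= -ln(0.423) = 0.8604

0.8604


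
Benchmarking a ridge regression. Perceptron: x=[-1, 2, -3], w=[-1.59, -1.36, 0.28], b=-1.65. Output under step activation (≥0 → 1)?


z = (-1)·(-1.59) + (2)·(-1.36) + (-3)·(0.28) - 1.65
  = -3.62
step(z) = 0 (z<0)

0


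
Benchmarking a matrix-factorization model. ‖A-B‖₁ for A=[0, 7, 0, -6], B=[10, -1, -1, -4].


d = |0-10| + |7+ 1| + |0+ 1| + |-6+ 4|
  = 10 + 8 + 1 + 2
  = 21

21


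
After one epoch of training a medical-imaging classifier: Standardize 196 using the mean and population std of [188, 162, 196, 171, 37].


μ = 150.8, σ = 58.1563
z = (196 - 150.8)/58.1563 = 0.7772

0.7772


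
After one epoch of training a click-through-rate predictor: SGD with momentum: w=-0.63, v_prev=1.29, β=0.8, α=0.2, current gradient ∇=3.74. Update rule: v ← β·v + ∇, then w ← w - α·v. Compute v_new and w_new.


v_new = 0.8·1.29 + 3.74 = 1.032 + 3.74 = 4.772
w_new = -0.63 - 0.2·4.772 = -0.63 - 0.9544 = -1.5844

v_new=4.772, w_new=-1.5844


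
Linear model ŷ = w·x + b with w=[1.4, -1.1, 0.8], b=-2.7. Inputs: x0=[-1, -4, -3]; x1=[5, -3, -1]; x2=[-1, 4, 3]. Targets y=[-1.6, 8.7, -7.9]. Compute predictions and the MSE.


ŷ0 = (1.4)·(-1) + (-1.1)·(-4) + (0.8)·(-3) - 2.7 = -2.1
ŷ1 = (1.4)·(5) + (-1.1)·(-3) + (0.8)·(-1) - 2.7 = 6.8
ŷ2 = (1.4)·(-1) + (-1.1)·(4) + (0.8)·(3) - 2.7 = -6.1
errors² = [0.25, 3.61, 3.24]
MSE = 7.1000/3 = 2.3667

2.3667


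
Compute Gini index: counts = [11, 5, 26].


Probabilities: [11/42, 5/42, 26/42] ≈ [0.2619, 0.119, 0.619]
Σpᵢ² = (121 + 25 + 676)/42² = 822/1764
Gini = 1 - Σpᵢ² = 1 - 822/1764 = 0.534

0.534


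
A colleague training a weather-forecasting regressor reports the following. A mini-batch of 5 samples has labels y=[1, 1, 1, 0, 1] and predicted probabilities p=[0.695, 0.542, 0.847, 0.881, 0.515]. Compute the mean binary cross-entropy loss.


L[0] = -ln(0.695) = 0.3638
L[1] = -ln(0.542) = 0.6125
L[2] = -ln(0.847) = 0.1661
L[3] = -ln(1-0.881) = -ln(0.119) = 2.1286
L[4] = -ln(0.515) = 0.6636
mean = (0.3638 + 0.6125 + 0.1661 + 2.1286 + 0.6636)/5 = 0.7869

0.7869


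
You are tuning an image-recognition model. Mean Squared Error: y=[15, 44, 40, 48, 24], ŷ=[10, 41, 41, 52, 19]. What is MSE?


Squared errors: (15-10)²=25, (44-41)²=9, (40-41)²=1, (48-52)²=16, (24-19)²=25
Sum = 76
MSE = 76/5 = 76/5

76/5


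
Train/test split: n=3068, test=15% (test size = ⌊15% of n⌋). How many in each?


Test = ⌊3068·15/100⌋ = 460
Train = 3068 - 460 = 2608

Train: 2608, Test: 460


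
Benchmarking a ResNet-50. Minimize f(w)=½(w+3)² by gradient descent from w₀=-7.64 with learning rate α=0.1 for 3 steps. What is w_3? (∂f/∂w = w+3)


step 1: grad = -7.64+3 = -4.64; w = -7.64 - 0.1·(-4.64) = -7.176
step 2: grad = -7.176+3 = -4.176; w = -7.176 - 0.1·(-4.176) = -6.7584
step 3: grad = -6.7584+3 = -3.7584; w = -6.7584 - 0.1·(-3.7584) = -6.38256

-6.38256


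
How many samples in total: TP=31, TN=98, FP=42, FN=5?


Total = TP + TN + FP + FN
= 31 + 98 + 42 + 5
= 176
(Predicted positive: 73, predicted negative: 103)

176


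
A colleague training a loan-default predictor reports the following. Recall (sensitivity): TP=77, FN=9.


Recall = TP/(TP+FN)
= 77/(77+9)
= 77/86 = 89.53%

89.53%


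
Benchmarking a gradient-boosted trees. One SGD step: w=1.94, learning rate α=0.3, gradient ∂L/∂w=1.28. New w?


w_new = w - α·∇
= 1.94 - 0.3·1.28
= 1.94 - 0.384
= 1.556

1.556


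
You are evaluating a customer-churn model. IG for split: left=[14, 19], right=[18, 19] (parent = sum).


Parent = [32, 38], H_parent = 0.9947
H_left = 0.9834 (n=33), H_right = 0.9995 (n=37)
H_children = (33/70)·0.9834 + (37/70)·0.9995 = 0.9919
IG = 0.9947 - 0.9919 = 0.0028

0.0028


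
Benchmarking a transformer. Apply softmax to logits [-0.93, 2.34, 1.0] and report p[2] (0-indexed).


Exponentials: e^-0.93=0.3946, e^2.34=10.3812, e^1.0=2.7183
Sum = 13.4941
Softmax = [0.0292, 0.7693, 0.2014]
p[2] = 2.7183/13.4941 = 0.2014

0.2014


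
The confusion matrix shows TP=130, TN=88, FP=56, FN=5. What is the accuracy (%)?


Accuracy = (TP+TN)/(TP+TN+FP+FN)
= (130+88)/(279)
= 218/279 = 78.14%

78.14%


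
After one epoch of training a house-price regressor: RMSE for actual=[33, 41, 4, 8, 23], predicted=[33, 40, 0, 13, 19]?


MSE = 58/5 = 11.6
RMSE = √(58/5) = 3.4059

3.4059


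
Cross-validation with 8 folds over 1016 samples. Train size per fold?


Fold size = 1016/8 = 127
Training per fold = 1016 - 127 = 889

889


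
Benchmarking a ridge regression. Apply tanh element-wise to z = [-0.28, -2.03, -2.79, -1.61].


tanh(-0.28) = -0.2729
tanh(-2.03) = -0.9661
tanh(-2.79) = -0.9925
tanh(-1.61) = -0.9232
result = [-0.2729, -0.9661, -0.9925, -0.9232]

[-0.2729, -0.9661, -0.9925, -0.9232]


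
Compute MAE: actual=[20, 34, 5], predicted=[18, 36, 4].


Absolute errors: |20-18|=2, |34-36|=2, |5-4|=1
Sum = 5
MAE = 5/3 = 5/3

5/3


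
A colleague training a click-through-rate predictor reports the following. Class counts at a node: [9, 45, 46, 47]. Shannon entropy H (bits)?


Probabilities: [9/147, 45/147, 46/147, 47/147] ≈ [0.0612, 0.3061, 0.3129, 0.3197]
H = -((9/147)·log₂(9/147) + (45/147)·log₂(45/147) + (46/147)·log₂(46/147) + (47/147)·log₂(47/147))
  = 1.82 bits

1.82 bits


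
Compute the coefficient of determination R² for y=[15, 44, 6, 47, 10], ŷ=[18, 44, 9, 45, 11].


ȳ = 24.4
SS_res = Σ(y-ŷ)² = 23
SS_tot = Σ(y-ȳ)² = 1529.2
R² = 1 - SS_res/SS_tot = 1 - 0.015 = 0.985

0.985
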